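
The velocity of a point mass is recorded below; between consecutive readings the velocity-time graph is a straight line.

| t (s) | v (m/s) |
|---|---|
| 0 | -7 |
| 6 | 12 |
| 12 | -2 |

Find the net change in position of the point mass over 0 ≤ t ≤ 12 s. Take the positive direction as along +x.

45 m

Net displacement equals the area under the velocity-time graph (areas below the axis count negative).
0–6 s: ½(-7 + 12)(6) = 15 m
6–12 s: ½(12 + -2)(6) = 30 m
Net displacement = 45 m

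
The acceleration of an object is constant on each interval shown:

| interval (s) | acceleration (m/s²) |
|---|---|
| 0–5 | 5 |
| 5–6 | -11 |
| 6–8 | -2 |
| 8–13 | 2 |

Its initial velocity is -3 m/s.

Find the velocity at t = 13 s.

17 m/s

Δv equals the area under the a-t graph; then v = v₀ + Δv.
0–5 s: 5 × 5 = 25 m/s
5–6 s: -11 × 1 = -11 m/s
6–8 s: -2 × 2 = -4 m/s
8–13 s: 2 × 5 = 10 m/s
Δv = 20 m/s, so v(13) = -3 + (20) = 17 m/s.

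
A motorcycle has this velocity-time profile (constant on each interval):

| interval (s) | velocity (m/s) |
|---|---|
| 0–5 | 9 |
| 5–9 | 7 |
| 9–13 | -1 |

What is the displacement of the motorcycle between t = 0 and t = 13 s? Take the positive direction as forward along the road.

Net displacement equals the area under the velocity-time graph (areas below the axis count negative).
0–5 s: 9 × 5 = 45 m
5–9 s: 7 × 4 = 28 m
9–13 s: -1 × 4 = -4 m
Net displacement = 69 m

69 m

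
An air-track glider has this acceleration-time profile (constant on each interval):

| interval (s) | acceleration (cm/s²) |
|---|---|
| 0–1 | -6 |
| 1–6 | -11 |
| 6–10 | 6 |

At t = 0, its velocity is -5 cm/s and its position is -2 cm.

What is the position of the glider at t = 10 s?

On each constant-a segment, Δv = aΔt and Δx = v₀Δt + ½aΔt²; chain segment to segment.
0–1 s: v starts -5 cm/s; Δx = -5·1 + ½·-6·1² = -8 cm; v ends -11 cm/s.
1–6 s: v starts -11 cm/s; Δx = -11·5 + ½·-11·5² = -192.5 cm; v ends -66 cm/s.
6–10 s: v starts -66 cm/s; Δx = -66·4 + ½·6·4² = -216 cm; v ends -42 cm/s.
x(10) = -2 + Σ Δx = -418.5 cm.

-418.5 cm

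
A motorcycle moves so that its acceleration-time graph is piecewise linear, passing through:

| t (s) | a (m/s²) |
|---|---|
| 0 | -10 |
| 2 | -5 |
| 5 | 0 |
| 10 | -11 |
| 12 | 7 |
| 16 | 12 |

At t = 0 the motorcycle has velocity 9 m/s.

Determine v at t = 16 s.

-7 m/s

Δv equals the area under the a-t graph; then v = v₀ + Δv.
0–2 s: ½(-10 + -5)(2) = -15 m/s
2–5 s: ½(-5 + 0)(3) = -7.5 m/s
5–10 s: ½(0 + -11)(5) = -27.5 m/s
10–12 s: ½(-11 + 7)(2) = -4 m/s
12–16 s: ½(7 + 12)(4) = 38 m/s
Δv = -16 m/s, so v(16) = 9 + (-16) = -7 m/s.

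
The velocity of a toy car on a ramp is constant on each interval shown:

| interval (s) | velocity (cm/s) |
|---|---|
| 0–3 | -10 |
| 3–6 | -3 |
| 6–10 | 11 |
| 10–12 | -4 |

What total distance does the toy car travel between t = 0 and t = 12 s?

91 cm

Distance (not displacement) is the total path length: add the absolute areas under v-t.
0–3 s: |-10| × 3 = 30 cm
3–6 s: |-3| × 3 = 9 cm
6–10 s: |11| × 4 = 44 cm
10–12 s: |-4| × 2 = 8 cm
Total distance = 91 cm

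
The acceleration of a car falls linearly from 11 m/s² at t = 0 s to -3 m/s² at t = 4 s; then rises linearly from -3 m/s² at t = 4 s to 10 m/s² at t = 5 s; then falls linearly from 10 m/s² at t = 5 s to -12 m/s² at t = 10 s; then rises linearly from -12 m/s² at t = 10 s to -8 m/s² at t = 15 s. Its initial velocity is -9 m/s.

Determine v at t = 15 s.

Δv equals the area under the a-t graph; then v = v₀ + Δv.
0–4 s: ½(11 + -3)(4) = 16 m/s
4–5 s: ½(-3 + 10)(1) = 3.5 m/s
5–10 s: ½(10 + -12)(5) = -5 m/s
10–15 s: ½(-12 + -8)(5) = -50 m/s
Δv = -35.5 m/s, so v(15) = -9 + (-35.5) = -44.5 m/s.

-44.5 m/s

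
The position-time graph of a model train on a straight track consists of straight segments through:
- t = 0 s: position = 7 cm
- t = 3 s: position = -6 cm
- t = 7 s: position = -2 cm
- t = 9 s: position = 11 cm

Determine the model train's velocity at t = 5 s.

1 cm/s

Velocity is the slope of the x-t graph on 3–7 s: (-2 − -6)/(7 − 3) = 1 cm/s.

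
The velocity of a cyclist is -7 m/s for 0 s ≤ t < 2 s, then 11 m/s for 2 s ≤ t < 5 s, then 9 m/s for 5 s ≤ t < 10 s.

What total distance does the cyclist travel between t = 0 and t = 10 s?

92 m

Distance (not displacement) is the total path length: add the absolute areas under v-t.
0–2 s: |-7| × 2 = 14 m
2–5 s: |11| × 3 = 33 m
5–10 s: |9| × 5 = 45 m
Total distance = 92 m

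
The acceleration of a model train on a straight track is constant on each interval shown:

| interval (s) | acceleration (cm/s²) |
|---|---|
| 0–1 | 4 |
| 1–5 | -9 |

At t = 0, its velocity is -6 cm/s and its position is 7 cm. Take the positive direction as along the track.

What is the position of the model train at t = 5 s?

-77 cm

On each constant-a segment, Δv = aΔt and Δx = v₀Δt + ½aΔt²; chain segment to segment.
0–1 s: v starts -6 cm/s; Δx = -6·1 + ½·4·1² = -4 cm; v ends -2 cm/s.
1–5 s: v starts -2 cm/s; Δx = -2·4 + ½·-9·4² = -80 cm; v ends -38 cm/s.
x(5) = 7 + Σ Δx = -77 cm.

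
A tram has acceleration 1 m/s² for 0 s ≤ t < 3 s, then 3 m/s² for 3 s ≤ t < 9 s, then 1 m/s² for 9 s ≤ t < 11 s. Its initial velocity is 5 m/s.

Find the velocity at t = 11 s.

Δv equals the area under the a-t graph; then v = v₀ + Δv.
0–3 s: 1 × 3 = 3 m/s
3–9 s: 3 × 6 = 18 m/s
9–11 s: 1 × 2 = 2 m/s
Δv = 23 m/s, so v(11) = 5 + (23) = 28 m/s.

28 m/s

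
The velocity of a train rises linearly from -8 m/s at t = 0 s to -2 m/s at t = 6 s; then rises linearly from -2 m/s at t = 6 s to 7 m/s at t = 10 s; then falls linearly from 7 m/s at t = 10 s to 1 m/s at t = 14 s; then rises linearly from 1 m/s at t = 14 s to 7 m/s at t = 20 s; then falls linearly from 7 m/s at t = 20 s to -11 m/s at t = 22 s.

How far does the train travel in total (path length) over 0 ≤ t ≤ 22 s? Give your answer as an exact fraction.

821/9 m

Distance (not displacement) is the total path length: add the absolute areas under v-t.
0–6 s: |½(-8 + -2)(6)| = 30 m
6–10 s: v = 0 at t = 62/9 s; triangle areas 8/9 + 98/9 = 106/9 m
10–14 s: |½(7 + 1)(4)| = 16 m
14–20 s: |½(1 + 7)(6)| = 24 m
20–22 s: v = 0 at t = 187/9 s; triangle areas 49/18 + 121/18 = 85/9 m
Total distance = 821/9 m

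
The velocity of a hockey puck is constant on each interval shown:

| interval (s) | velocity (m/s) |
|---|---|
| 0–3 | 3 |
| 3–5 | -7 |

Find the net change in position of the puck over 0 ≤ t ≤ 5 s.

Displacement is the signed area under the v-t curve.
0–3 s: 3 × 3 = 9 m
3–5 s: -7 × 2 = -14 m
Net displacement = -5 m

-5 m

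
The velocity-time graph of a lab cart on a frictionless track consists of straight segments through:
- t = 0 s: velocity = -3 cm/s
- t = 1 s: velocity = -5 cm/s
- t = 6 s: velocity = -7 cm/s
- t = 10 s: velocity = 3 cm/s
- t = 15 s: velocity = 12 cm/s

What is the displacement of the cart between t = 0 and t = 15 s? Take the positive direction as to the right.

Displacement is the signed area under the v-t curve.
0–1 s: ½(-3 + -5)(1) = -4 cm
1–6 s: ½(-5 + -7)(5) = -30 cm
6–10 s: ½(-7 + 3)(4) = -8 cm
10–15 s: ½(3 + 12)(5) = 37.5 cm
Net displacement = -4.5 cm

-4.5 cm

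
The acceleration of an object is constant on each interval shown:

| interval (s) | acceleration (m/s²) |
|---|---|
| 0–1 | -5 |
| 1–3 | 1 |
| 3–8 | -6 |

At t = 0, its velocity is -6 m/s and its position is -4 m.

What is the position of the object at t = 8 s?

-152.5 m

On each constant-a segment, Δv = aΔt and Δx = v₀Δt + ½aΔt²; chain segment to segment.
0–1 s: v starts -6 m/s; Δx = -6·1 + ½·-5·1² = -8.5 m; v ends -11 m/s.
1–3 s: v starts -11 m/s; Δx = -11·2 + ½·1·2² = -20 m; v ends -9 m/s.
3–8 s: v starts -9 m/s; Δx = -9·5 + ½·-6·5² = -120 m; v ends -39 m/s.
x(8) = -4 + Σ Δx = -152.5 m.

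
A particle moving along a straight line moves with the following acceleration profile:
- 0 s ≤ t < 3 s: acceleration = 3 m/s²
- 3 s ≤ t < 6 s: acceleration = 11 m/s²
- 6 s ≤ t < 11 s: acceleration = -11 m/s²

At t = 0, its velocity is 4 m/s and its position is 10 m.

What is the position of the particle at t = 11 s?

216.5 m

On each constant-a segment, Δv = aΔt and Δx = v₀Δt + ½aΔt²; chain segment to segment.
0–3 s: v starts 4 m/s; Δx = 4·3 + ½·3·3² = 25.5 m; v ends 13 m/s.
3–6 s: v starts 13 m/s; Δx = 13·3 + ½·11·3² = 88.5 m; v ends 46 m/s.
6–11 s: v starts 46 m/s; Δx = 46·5 + ½·-11·5² = 92.5 m; v ends -9 m/s.
x(11) = 10 + Σ Δx = 216.5 m.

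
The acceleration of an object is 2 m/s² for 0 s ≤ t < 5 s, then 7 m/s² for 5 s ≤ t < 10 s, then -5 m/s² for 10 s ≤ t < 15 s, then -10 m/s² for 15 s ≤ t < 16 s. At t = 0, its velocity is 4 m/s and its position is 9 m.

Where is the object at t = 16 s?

On each constant-a segment, Δv = aΔt and Δx = v₀Δt + ½aΔt²; chain segment to segment.
0–5 s: v starts 4 m/s; Δx = 4·5 + ½·2·5² = 45 m; v ends 14 m/s.
5–10 s: v starts 14 m/s; Δx = 14·5 + ½·7·5² = 157.5 m; v ends 49 m/s.
10–15 s: v starts 49 m/s; Δx = 49·5 + ½·-5·5² = 182.5 m; v ends 24 m/s.
15–16 s: v starts 24 m/s; Δx = 24·1 + ½·-10·1² = 19 m; v ends 14 m/s.
x(16) = 9 + Σ Δx = 413 m.

413 m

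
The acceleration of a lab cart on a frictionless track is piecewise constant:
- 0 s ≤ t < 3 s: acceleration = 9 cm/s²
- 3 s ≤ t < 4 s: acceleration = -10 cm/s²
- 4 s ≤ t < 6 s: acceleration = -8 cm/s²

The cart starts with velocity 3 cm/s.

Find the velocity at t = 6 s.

4 cm/s

Δv equals the area under the a-t graph; then v = v₀ + Δv.
0–3 s: 9 × 3 = 27 cm/s
3–4 s: -10 × 1 = -10 cm/s
4–6 s: -8 × 2 = -16 cm/s
Δv = 1 cm/s, so v(6) = 3 + (1) = 4 cm/s.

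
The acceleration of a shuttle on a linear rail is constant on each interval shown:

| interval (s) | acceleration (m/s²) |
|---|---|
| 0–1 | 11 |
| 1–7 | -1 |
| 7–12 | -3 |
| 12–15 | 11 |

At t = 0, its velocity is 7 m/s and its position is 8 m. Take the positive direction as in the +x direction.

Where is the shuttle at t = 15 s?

On each constant-a segment, Δv = aΔt and Δx = v₀Δt + ½aΔt²; chain segment to segment.
0–1 s: v starts 7 m/s; Δx = 7·1 + ½·11·1² = 12.5 m; v ends 18 m/s.
1–7 s: v starts 18 m/s; Δx = 18·6 + ½·-1·6² = 90 m; v ends 12 m/s.
7–12 s: v starts 12 m/s; Δx = 12·5 + ½·-3·5² = 22.5 m; v ends -3 m/s.
12–15 s: v starts -3 m/s; Δx = -3·3 + ½·11·3² = 40.5 m; v ends 30 m/s.
x(15) = 8 + Σ Δx = 173.5 m.

173.5 m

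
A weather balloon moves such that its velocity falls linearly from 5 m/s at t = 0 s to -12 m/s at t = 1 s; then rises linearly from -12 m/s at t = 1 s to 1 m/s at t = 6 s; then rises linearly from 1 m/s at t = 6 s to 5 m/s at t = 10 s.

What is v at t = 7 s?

On 6–10 s the graph is linear from 1 to 5 m/s: v(7) = 1 + (5 − 1)·(7 − 6)/(10 − 6) = 2 m/s.

2 m/s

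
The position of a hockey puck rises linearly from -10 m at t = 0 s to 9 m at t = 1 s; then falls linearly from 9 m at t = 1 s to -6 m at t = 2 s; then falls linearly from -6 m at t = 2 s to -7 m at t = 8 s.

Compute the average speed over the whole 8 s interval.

Average speed = (total path length)/(elapsed time); on a piecewise-linear x-t graph the path length is Σ|Δx|.
0–1 s: |Δx| = |9 − -10| = 19 m
1–2 s: |Δx| = |-6 − 9| = 15 m
2–8 s: |Δx| = |-7 − -6| = 1 m
Total path = 35 m; average speed = 35/8 = 4.375 m/s.

4.375 m/s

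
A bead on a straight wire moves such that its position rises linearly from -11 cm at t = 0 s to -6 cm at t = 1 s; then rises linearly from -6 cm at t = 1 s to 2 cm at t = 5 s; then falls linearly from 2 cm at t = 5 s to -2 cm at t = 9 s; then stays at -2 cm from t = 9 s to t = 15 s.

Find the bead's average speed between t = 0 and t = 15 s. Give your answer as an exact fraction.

Average speed = (total path length)/(elapsed time); on a piecewise-linear x-t graph the path length is Σ|Δx|.
0–1 s: |Δx| = |-6 − -11| = 5 cm
1–5 s: |Δx| = |2 − -6| = 8 cm
5–9 s: |Δx| = |-2 − 2| = 4 cm
9–15 s: |Δx| = |-2 − -2| = 0 cm
Total path = 17 cm; average speed = 17/15 = 17/15 cm/s.

17/15 cm/s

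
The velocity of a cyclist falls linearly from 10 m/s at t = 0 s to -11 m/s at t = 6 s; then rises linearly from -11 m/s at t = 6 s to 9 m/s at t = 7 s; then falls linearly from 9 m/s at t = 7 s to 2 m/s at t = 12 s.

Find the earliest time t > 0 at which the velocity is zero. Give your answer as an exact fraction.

t = 20/7 s

v changes sign on 0–6 s (from 10 to -11); the graph is linear there, so v = 0 at t = 0 + (-10)·(6 − 0)/(-11 − 10) = 20/7 s.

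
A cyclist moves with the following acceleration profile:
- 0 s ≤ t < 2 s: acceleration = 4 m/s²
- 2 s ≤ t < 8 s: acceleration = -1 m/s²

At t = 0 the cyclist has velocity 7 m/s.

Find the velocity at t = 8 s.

Δv equals the area under the a-t graph; then v = v₀ + Δv.
0–2 s: 4 × 2 = 8 m/s
2–8 s: -1 × 6 = -6 m/s
Δv = 2 m/s, so v(8) = 7 + (2) = 9 m/s.

9 m/s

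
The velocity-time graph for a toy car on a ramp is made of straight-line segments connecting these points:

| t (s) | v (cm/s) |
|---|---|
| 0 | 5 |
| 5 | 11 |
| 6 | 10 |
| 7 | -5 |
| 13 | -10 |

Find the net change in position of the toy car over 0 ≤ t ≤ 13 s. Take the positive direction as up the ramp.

8 cm

Displacement is the signed area under the v-t curve.
0–5 s: ½(5 + 11)(5) = 40 cm
5–6 s: ½(11 + 10)(1) = 10.5 cm
6–7 s: ½(10 + -5)(1) = 2.5 cm
7–13 s: ½(-5 + -10)(6) = -45 cm
Net displacement = 8 cm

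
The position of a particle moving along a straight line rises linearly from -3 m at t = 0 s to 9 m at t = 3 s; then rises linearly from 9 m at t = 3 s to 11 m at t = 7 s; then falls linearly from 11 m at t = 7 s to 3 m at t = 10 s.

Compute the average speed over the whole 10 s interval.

Average speed = (total path length)/(elapsed time); on a piecewise-linear x-t graph the path length is Σ|Δx|.
0–3 s: |Δx| = |9 − -3| = 12 m
3–7 s: |Δx| = |11 − 9| = 2 m
7–10 s: |Δx| = |3 − 11| = 8 m
Total path = 22 m; average speed = 22/10 = 2.2 m/s.

2.2 m/s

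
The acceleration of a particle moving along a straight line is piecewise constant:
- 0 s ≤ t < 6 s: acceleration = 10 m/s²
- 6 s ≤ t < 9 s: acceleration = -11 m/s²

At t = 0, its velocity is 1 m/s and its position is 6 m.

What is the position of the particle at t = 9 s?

On each constant-a segment, Δv = aΔt and Δx = v₀Δt + ½aΔt²; chain segment to segment.
0–6 s: v starts 1 m/s; Δx = 1·6 + ½·10·6² = 186 m; v ends 61 m/s.
6–9 s: v starts 61 m/s; Δx = 61·3 + ½·-11·3² = 133.5 m; v ends 28 m/s.
x(9) = 6 + Σ Δx = 325.5 m.

325.5 m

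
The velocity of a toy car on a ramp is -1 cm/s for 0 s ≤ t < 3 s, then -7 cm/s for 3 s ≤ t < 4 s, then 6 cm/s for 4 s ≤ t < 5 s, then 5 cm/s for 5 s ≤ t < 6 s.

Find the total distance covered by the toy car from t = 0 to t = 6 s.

21 cm

Distance (not displacement) is the total path length: add the absolute areas under v-t.
0–3 s: |-1| × 3 = 3 cm
3–4 s: |-7| × 1 = 7 cm
4–5 s: |6| × 1 = 6 cm
5–6 s: |5| × 1 = 5 cm
Total distance = 21 cm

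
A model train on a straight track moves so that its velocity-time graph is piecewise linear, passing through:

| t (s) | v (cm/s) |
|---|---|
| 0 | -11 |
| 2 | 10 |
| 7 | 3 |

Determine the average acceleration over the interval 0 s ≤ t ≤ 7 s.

2 cm/s²

Average acceleration = Δv/Δt = (3 − -11)/(7 − 0) = 2 cm/s².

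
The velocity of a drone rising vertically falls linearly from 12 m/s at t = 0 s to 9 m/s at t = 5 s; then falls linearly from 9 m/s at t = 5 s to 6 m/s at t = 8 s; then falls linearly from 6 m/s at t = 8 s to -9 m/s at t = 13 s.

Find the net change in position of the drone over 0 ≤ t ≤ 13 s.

Displacement is the signed area under the v-t curve.
0–5 s: ½(12 + 9)(5) = 52.5 m
5–8 s: ½(9 + 6)(3) = 22.5 m
8–13 s: ½(6 + -9)(5) = -7.5 m
Net displacement = 67.5 m

67.5 m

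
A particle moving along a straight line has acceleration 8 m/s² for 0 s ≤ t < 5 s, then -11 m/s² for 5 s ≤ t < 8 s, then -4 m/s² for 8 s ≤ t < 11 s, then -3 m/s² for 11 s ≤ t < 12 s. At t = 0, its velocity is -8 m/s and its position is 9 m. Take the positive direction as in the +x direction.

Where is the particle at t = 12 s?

On each constant-a segment, Δv = aΔt and Δx = v₀Δt + ½aΔt²; chain segment to segment.
0–5 s: v starts -8 m/s; Δx = -8·5 + ½·8·5² = 60 m; v ends 32 m/s.
5–8 s: v starts 32 m/s; Δx = 32·3 + ½·-11·3² = 46.5 m; v ends -1 m/s.
8–11 s: v starts -1 m/s; Δx = -1·3 + ½·-4·3² = -21 m; v ends -13 m/s.
11–12 s: v starts -13 m/s; Δx = -13·1 + ½·-3·1² = -14.5 m; v ends -16 m/s.
x(12) = 9 + Σ Δx = 80 m.

80 m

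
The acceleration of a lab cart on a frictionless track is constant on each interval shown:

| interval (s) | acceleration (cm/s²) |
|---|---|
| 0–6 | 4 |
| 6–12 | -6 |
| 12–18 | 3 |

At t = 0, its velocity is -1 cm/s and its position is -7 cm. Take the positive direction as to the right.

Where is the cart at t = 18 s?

On each constant-a segment, Δv = aΔt and Δx = v₀Δt + ½aΔt²; chain segment to segment.
0–6 s: v starts -1 cm/s; Δx = -1·6 + ½·4·6² = 66 cm; v ends 23 cm/s.
6–12 s: v starts 23 cm/s; Δx = 23·6 + ½·-6·6² = 30 cm; v ends -13 cm/s.
12–18 s: v starts -13 cm/s; Δx = -13·6 + ½·3·6² = -24 cm; v ends 5 cm/s.
x(18) = -7 + Σ Δx = 65 cm.

65 cm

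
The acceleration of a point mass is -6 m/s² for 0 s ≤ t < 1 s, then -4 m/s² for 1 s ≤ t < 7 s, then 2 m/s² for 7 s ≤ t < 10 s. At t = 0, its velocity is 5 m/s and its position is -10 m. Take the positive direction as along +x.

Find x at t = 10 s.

On each constant-a segment, Δv = aΔt and Δx = v₀Δt + ½aΔt²; chain segment to segment.
0–1 s: v starts 5 m/s; Δx = 5·1 + ½·-6·1² = 2 m; v ends -1 m/s.
1–7 s: v starts -1 m/s; Δx = -1·6 + ½·-4·6² = -78 m; v ends -25 m/s.
7–10 s: v starts -25 m/s; Δx = -25·3 + ½·2·3² = -66 m; v ends -19 m/s.
x(10) = -10 + Σ Δx = -152 m.

-152 m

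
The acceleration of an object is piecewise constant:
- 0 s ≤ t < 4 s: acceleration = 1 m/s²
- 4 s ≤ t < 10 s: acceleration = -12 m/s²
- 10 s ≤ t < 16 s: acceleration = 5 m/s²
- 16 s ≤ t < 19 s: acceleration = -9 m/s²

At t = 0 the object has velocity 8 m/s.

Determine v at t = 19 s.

Δv equals the area under the a-t graph; then v = v₀ + Δv.
0–4 s: 1 × 4 = 4 m/s
4–10 s: -12 × 6 = -72 m/s
10–16 s: 5 × 6 = 30 m/s
16–19 s: -9 × 3 = -27 m/s
Δv = -65 m/s, so v(19) = 8 + (-65) = -57 m/s.

-57 m/s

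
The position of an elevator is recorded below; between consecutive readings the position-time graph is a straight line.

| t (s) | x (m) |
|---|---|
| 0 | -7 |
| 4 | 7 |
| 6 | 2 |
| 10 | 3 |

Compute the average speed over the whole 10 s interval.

Average speed = (total path length)/(elapsed time); on a piecewise-linear x-t graph the path length is Σ|Δx|.
0–4 s: |Δx| = |7 − -7| = 14 m
4–6 s: |Δx| = |2 − 7| = 5 m
6–10 s: |Δx| = |3 − 2| = 1 m
Total path = 20 m; average speed = 20/10 = 2 m/s.

2 m/s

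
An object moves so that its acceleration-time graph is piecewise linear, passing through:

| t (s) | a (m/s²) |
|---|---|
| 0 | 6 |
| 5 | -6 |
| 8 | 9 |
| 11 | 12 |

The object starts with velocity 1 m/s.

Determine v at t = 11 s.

Δv equals the area under the a-t graph; then v = v₀ + Δv.
0–5 s: ½(6 + -6)(5) = 0 m/s
5–8 s: ½(-6 + 9)(3) = 4.5 m/s
8–11 s: ½(9 + 12)(3) = 31.5 m/s
Δv = 36 m/s, so v(11) = 1 + (36) = 37 m/s.

37 m/s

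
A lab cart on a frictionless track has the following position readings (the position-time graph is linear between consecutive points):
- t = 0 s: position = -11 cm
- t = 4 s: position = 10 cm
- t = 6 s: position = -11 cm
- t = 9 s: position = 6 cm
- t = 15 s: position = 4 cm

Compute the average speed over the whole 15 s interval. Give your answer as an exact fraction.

61/15 cm/s

Average speed = (total path length)/(elapsed time); on a piecewise-linear x-t graph the path length is Σ|Δx|.
0–4 s: |Δx| = |10 − -11| = 21 cm
4–6 s: |Δx| = |-11 − 10| = 21 cm
6–9 s: |Δx| = |6 − -11| = 17 cm
9–15 s: |Δx| = |4 − 6| = 2 cm
Total path = 61 cm; average speed = 61/15 = 61/15 cm/s.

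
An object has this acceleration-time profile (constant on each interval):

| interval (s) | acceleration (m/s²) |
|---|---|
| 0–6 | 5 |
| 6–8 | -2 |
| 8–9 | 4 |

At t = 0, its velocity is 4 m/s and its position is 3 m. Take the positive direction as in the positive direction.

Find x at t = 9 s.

213 m

On each constant-a segment, Δv = aΔt and Δx = v₀Δt + ½aΔt²; chain segment to segment.
0–6 s: v starts 4 m/s; Δx = 4·6 + ½·5·6² = 114 m; v ends 34 m/s.
6–8 s: v starts 34 m/s; Δx = 34·2 + ½·-2·2² = 64 m; v ends 30 m/s.
8–9 s: v starts 30 m/s; Δx = 30·1 + ½·4·1² = 32 m; v ends 34 m/s.
x(9) = 3 + Σ Δx = 213 m.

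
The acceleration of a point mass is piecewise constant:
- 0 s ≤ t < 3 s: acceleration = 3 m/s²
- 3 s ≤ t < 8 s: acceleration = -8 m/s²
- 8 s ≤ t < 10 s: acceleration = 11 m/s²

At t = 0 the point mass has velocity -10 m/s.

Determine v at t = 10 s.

Δv equals the area under the a-t graph; then v = v₀ + Δv.
0–3 s: 3 × 3 = 9 m/s
3–8 s: -8 × 5 = -40 m/s
8–10 s: 11 × 2 = 22 m/s
Δv = -9 m/s, so v(10) = -10 + (-9) = -19 m/s.

-19 m/s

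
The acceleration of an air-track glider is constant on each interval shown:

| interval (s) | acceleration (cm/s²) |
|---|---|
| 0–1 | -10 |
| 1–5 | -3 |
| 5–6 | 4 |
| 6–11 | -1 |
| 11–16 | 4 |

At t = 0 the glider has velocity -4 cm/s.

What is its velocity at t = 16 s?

-7 cm/s

Δv equals the area under the a-t graph; then v = v₀ + Δv.
0–1 s: -10 × 1 = -10 cm/s
1–5 s: -3 × 4 = -12 cm/s
5–6 s: 4 × 1 = 4 cm/s
6–11 s: -1 × 5 = -5 cm/s
11–16 s: 4 × 5 = 20 cm/s
Δv = -3 cm/s, so v(16) = -4 + (-3) = -7 cm/s.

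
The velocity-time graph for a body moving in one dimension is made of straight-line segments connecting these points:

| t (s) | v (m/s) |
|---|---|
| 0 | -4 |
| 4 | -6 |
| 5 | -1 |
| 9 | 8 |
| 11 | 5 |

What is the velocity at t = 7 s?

On 5–9 s the graph is linear from -1 to 8 m/s: v(7) = -1 + (8 − -1)·(7 − 5)/(9 − 5) = 3.5 m/s.

3.5 m/s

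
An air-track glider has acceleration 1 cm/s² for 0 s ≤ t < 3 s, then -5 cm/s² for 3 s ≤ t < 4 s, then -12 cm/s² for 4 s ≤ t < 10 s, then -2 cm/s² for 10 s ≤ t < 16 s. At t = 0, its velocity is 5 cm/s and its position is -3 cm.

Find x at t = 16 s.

On each constant-a segment, Δv = aΔt and Δx = v₀Δt + ½aΔt²; chain segment to segment.
0–3 s: v starts 5 cm/s; Δx = 5·3 + ½·1·3² = 19.5 cm; v ends 8 cm/s.
3–4 s: v starts 8 cm/s; Δx = 8·1 + ½·-5·1² = 5.5 cm; v ends 3 cm/s.
4–10 s: v starts 3 cm/s; Δx = 3·6 + ½·-12·6² = -198 cm; v ends -69 cm/s.
10–16 s: v starts -69 cm/s; Δx = -69·6 + ½·-2·6² = -450 cm; v ends -81 cm/s.
x(16) = -3 + Σ Δx = -626 cm.

-626 cm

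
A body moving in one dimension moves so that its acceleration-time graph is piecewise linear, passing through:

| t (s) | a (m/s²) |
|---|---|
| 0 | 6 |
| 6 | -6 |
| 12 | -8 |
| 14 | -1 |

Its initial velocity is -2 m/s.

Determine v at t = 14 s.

Δv equals the area under the a-t graph; then v = v₀ + Δv.
0–6 s: ½(6 + -6)(6) = 0 m/s
6–12 s: ½(-6 + -8)(6) = -42 m/s
12–14 s: ½(-8 + -1)(2) = -9 m/s
Δv = -51 m/s, so v(14) = -2 + (-51) = -53 m/s.

-53 m/s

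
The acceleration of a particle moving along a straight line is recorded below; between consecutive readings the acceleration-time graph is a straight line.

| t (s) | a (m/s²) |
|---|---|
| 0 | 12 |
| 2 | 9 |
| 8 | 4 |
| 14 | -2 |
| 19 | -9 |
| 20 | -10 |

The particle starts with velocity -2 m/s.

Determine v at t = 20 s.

27 m/s

Δv equals the area under the a-t graph; then v = v₀ + Δv.
0–2 s: ½(12 + 9)(2) = 21 m/s
2–8 s: ½(9 + 4)(6) = 39 m/s
8–14 s: ½(4 + -2)(6) = 6 m/s
14–19 s: ½(-2 + -9)(5) = -27.5 m/s
19–20 s: ½(-9 + -10)(1) = -9.5 m/s
Δv = 29 m/s, so v(20) = -2 + (29) = 27 m/s.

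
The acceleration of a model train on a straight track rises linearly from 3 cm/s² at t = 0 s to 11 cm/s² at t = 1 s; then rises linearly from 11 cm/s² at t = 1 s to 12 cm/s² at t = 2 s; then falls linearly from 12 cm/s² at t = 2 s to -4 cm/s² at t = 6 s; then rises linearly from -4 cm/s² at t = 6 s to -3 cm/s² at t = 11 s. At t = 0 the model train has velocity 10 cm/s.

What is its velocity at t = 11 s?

27 cm/s

Δv equals the area under the a-t graph; then v = v₀ + Δv.
0–1 s: ½(3 + 11)(1) = 7 cm/s
1–2 s: ½(11 + 12)(1) = 11.5 cm/s
2–6 s: ½(12 + -4)(4) = 16 cm/s
6–11 s: ½(-4 + -3)(5) = -17.5 cm/s
Δv = 17 cm/s, so v(11) = 10 + (17) = 27 cm/s.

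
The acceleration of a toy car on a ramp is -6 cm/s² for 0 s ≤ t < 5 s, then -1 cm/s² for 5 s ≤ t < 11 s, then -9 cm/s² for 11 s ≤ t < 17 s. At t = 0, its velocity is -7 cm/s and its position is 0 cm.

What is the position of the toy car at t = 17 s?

On each constant-a segment, Δv = aΔt and Δx = v₀Δt + ½aΔt²; chain segment to segment.
0–5 s: v starts -7 cm/s; Δx = -7·5 + ½·-6·5² = -110 cm; v ends -37 cm/s.
5–11 s: v starts -37 cm/s; Δx = -37·6 + ½·-1·6² = -240 cm; v ends -43 cm/s.
11–17 s: v starts -43 cm/s; Δx = -43·6 + ½·-9·6² = -420 cm; v ends -97 cm/s.
x(17) = 0 + Σ Δx = -770 cm.

-770 cm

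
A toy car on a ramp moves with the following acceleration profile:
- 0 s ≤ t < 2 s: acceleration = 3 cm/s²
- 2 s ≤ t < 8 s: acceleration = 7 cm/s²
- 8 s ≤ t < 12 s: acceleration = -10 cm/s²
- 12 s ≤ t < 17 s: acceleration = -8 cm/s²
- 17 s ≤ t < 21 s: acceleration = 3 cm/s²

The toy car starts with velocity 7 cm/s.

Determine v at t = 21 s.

Δv equals the area under the a-t graph; then v = v₀ + Δv.
0–2 s: 3 × 2 = 6 cm/s
2–8 s: 7 × 6 = 42 cm/s
8–12 s: -10 × 4 = -40 cm/s
12–17 s: -8 × 5 = -40 cm/s
17–21 s: 3 × 4 = 12 cm/s
Δv = -20 cm/s, so v(21) = 7 + (-20) = -13 cm/s.

-13 cm/s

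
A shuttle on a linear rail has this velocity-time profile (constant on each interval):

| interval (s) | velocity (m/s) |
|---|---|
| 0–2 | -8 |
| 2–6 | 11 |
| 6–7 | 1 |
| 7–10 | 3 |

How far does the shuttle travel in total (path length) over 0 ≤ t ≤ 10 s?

70 m

Total distance travelled is ∫|v| dt — sum the magnitudes of each area piece.
0–2 s: |-8| × 2 = 16 m
2–6 s: |11| × 4 = 44 m
6–7 s: |1| × 1 = 1 m
7–10 s: |3| × 3 = 9 m
Total distance = 70 m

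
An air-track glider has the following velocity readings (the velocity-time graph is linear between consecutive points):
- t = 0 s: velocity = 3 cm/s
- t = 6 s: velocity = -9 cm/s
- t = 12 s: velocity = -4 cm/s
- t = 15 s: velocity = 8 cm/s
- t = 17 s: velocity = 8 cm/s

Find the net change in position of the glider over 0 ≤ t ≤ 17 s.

Net displacement equals the area under the velocity-time graph (areas below the axis count negative).
0–6 s: ½(3 + -9)(6) = -18 cm
6–12 s: ½(-9 + -4)(6) = -39 cm
12–15 s: ½(-4 + 8)(3) = 6 cm
15–17 s: 8 × 2 = 16 cm
Net displacement = -35 cm

-35 cm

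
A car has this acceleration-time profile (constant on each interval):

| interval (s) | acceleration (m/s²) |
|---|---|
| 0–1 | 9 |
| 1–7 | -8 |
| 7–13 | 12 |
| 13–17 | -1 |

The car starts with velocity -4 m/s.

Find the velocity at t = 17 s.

25 m/s

Δv equals the area under the a-t graph; then v = v₀ + Δv.
0–1 s: 9 × 1 = 9 m/s
1–7 s: -8 × 6 = -48 m/s
7–13 s: 12 × 6 = 72 m/s
13–17 s: -1 × 4 = -4 m/s
Δv = 29 m/s, so v(17) = -4 + (29) = 25 m/s.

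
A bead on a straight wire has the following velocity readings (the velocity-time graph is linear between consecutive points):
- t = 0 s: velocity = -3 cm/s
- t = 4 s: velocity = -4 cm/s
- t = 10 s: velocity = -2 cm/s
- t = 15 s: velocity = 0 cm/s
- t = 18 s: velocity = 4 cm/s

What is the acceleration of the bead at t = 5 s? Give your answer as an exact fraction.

1/3 cm/s²

Acceleration is the slope of the v-t graph on 4–10 s: (-2 − -4)/(10 − 4) = 1/3 cm/s².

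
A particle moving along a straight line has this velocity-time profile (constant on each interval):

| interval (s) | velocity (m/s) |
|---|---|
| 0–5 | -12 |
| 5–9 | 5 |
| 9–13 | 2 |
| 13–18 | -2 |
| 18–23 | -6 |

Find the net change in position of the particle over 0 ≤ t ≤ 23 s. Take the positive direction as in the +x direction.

Displacement is the signed area under the v-t curve.
0–5 s: -12 × 5 = -60 m
5–9 s: 5 × 4 = 20 m
9–13 s: 2 × 4 = 8 m
13–18 s: -2 × 5 = -10 m
18–23 s: -6 × 5 = -30 m
Net displacement = -72 m

-72 m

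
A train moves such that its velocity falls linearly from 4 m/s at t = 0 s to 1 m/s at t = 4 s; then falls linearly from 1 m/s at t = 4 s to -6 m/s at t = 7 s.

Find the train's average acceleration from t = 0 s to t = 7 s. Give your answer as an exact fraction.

-10/7 m/s²

Average acceleration = Δv/Δt = (-6 − 4)/(7 − 0) = -10/7 m/s².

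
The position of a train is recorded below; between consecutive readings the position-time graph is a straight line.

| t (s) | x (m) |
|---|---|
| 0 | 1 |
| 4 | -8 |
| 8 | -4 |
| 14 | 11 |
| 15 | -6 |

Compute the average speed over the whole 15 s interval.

3 m/s

Average speed = (total path length)/(elapsed time); on a piecewise-linear x-t graph the path length is Σ|Δx|.
0–4 s: |Δx| = |-8 − 1| = 9 m
4–8 s: |Δx| = |-4 − -8| = 4 m
8–14 s: |Δx| = |11 − -4| = 15 m
14–15 s: |Δx| = |-6 − 11| = 17 m
Total path = 45 m; average speed = 45/15 = 3 m/s.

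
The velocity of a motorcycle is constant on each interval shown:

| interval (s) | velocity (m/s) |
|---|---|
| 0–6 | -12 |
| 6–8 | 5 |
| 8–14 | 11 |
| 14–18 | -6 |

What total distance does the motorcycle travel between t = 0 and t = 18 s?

172 m

Total distance travelled is ∫|v| dt — sum the magnitudes of each area piece.
0–6 s: |-12| × 6 = 72 m
6–8 s: |5| × 2 = 10 m
8–14 s: |11| × 6 = 66 m
14–18 s: |-6| × 4 = 24 m
Total distance = 172 m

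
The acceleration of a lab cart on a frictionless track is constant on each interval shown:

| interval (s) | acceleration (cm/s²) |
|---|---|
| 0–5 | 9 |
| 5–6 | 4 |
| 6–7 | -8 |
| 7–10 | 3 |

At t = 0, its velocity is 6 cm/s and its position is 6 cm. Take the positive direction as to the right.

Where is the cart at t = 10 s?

On each constant-a segment, Δv = aΔt and Δx = v₀Δt + ½aΔt²; chain segment to segment.
0–5 s: v starts 6 cm/s; Δx = 6·5 + ½·9·5² = 142.5 cm; v ends 51 cm/s.
5–6 s: v starts 51 cm/s; Δx = 51·1 + ½·4·1² = 53 cm; v ends 55 cm/s.
6–7 s: v starts 55 cm/s; Δx = 55·1 + ½·-8·1² = 51 cm; v ends 47 cm/s.
7–10 s: v starts 47 cm/s; Δx = 47·3 + ½·3·3² = 154.5 cm; v ends 56 cm/s.
x(10) = 6 + Σ Δx = 407 cm.

407 cm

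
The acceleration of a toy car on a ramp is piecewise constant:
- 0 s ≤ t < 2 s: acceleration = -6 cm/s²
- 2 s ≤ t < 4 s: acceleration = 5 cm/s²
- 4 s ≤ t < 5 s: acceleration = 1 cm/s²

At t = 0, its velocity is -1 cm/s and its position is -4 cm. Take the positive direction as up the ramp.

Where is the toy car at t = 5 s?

-36.5 cm

On each constant-a segment, Δv = aΔt and Δx = v₀Δt + ½aΔt²; chain segment to segment.
0–2 s: v starts -1 cm/s; Δx = -1·2 + ½·-6·2² = -14 cm; v ends -13 cm/s.
2–4 s: v starts -13 cm/s; Δx = -13·2 + ½·5·2² = -16 cm; v ends -3 cm/s.
4–5 s: v starts -3 cm/s; Δx = -3·1 + ½·1·1² = -2.5 cm; v ends -2 cm/s.
x(5) = -4 + Σ Δx = -36.5 cm.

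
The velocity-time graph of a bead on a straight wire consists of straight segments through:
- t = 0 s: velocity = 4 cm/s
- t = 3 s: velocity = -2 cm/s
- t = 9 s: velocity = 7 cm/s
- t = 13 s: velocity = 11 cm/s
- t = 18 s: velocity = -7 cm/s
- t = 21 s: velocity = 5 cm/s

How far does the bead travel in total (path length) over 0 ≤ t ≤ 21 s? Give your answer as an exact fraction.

Total distance travelled is ∫|v| dt — sum the magnitudes of each area piece.
0–3 s: v = 0 at t = 2 s; triangle areas 4 + 1 = 5 cm
3–9 s: v = 0 at t = 13/3 s; triangle areas 4/3 + 49/3 = 53/3 cm
9–13 s: |½(7 + 11)(4)| = 36 cm
13–18 s: v = 0 at t = 289/18 s; triangle areas 605/36 + 245/36 = 425/18 cm
18–21 s: v = 0 at t = 19.75 s; triangle areas 6.125 + 3.125 = 9.25 cm
Total distance = 3295/36 cm

3295/36 cm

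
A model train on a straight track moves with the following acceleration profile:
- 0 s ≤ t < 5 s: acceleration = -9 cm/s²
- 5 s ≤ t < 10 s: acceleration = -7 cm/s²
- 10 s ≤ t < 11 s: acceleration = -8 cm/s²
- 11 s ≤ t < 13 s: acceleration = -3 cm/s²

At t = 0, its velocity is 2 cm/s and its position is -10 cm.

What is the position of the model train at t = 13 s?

On each constant-a segment, Δv = aΔt and Δx = v₀Δt + ½aΔt²; chain segment to segment.
0–5 s: v starts 2 cm/s; Δx = 2·5 + ½·-9·5² = -102.5 cm; v ends -43 cm/s.
5–10 s: v starts -43 cm/s; Δx = -43·5 + ½·-7·5² = -302.5 cm; v ends -78 cm/s.
10–11 s: v starts -78 cm/s; Δx = -78·1 + ½·-8·1² = -82 cm; v ends -86 cm/s.
11–13 s: v starts -86 cm/s; Δx = -86·2 + ½·-3·2² = -178 cm; v ends -92 cm/s.
x(13) = -10 + Σ Δx = -675 cm.

-675 cm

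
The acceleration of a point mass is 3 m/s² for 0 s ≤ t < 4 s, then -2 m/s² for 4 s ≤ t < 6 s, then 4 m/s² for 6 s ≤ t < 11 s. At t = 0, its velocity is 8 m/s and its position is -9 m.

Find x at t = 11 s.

On each constant-a segment, Δv = aΔt and Δx = v₀Δt + ½aΔt²; chain segment to segment.
0–4 s: v starts 8 m/s; Δx = 8·4 + ½·3·4² = 56 m; v ends 20 m/s.
4–6 s: v starts 20 m/s; Δx = 20·2 + ½·-2·2² = 36 m; v ends 16 m/s.
6–11 s: v starts 16 m/s; Δx = 16·5 + ½·4·5² = 130 m; v ends 36 m/s.
x(11) = -9 + Σ Δx = 213 m.

213 m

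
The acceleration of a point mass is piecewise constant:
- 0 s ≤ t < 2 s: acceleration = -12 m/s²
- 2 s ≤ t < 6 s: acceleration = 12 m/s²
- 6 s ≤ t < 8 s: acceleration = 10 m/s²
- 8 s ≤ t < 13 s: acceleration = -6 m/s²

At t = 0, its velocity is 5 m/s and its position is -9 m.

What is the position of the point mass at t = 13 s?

On each constant-a segment, Δv = aΔt and Δx = v₀Δt + ½aΔt²; chain segment to segment.
0–2 s: v starts 5 m/s; Δx = 5·2 + ½·-12·2² = -14 m; v ends -19 m/s.
2–6 s: v starts -19 m/s; Δx = -19·4 + ½·12·4² = 20 m; v ends 29 m/s.
6–8 s: v starts 29 m/s; Δx = 29·2 + ½·10·2² = 78 m; v ends 49 m/s.
8–13 s: v starts 49 m/s; Δx = 49·5 + ½·-6·5² = 170 m; v ends 19 m/s.
x(13) = -9 + Σ Δx = 245 m.

245 m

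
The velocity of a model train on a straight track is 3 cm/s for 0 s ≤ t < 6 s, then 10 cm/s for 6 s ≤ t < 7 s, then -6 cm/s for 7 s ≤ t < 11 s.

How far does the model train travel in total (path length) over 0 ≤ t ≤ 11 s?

Total distance travelled is ∫|v| dt — sum the magnitudes of each area piece.
0–6 s: |3| × 6 = 18 cm
6–7 s: |10| × 1 = 10 cm
7–11 s: |-6| × 4 = 24 cm
Total distance = 52 cm

52 cm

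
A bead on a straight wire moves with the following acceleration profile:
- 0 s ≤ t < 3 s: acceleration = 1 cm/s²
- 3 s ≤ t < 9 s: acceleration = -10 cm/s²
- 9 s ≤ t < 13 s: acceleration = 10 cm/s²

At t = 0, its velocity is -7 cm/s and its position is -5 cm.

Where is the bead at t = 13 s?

-401.5 cm

On each constant-a segment, Δv = aΔt and Δx = v₀Δt + ½aΔt²; chain segment to segment.
0–3 s: v starts -7 cm/s; Δx = -7·3 + ½·1·3² = -16.5 cm; v ends -4 cm/s.
3–9 s: v starts -4 cm/s; Δx = -4·6 + ½·-10·6² = -204 cm; v ends -64 cm/s.
9–13 s: v starts -64 cm/s; Δx = -64·4 + ½·10·4² = -176 cm; v ends -24 cm/s.
x(13) = -5 + Σ Δx = -401.5 cm.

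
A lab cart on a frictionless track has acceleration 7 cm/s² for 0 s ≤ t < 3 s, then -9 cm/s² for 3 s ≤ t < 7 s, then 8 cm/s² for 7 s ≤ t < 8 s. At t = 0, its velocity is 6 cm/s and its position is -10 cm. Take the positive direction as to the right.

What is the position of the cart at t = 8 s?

On each constant-a segment, Δv = aΔt and Δx = v₀Δt + ½aΔt²; chain segment to segment.
0–3 s: v starts 6 cm/s; Δx = 6·3 + ½·7·3² = 49.5 cm; v ends 27 cm/s.
3–7 s: v starts 27 cm/s; Δx = 27·4 + ½·-9·4² = 36 cm; v ends -9 cm/s.
7–8 s: v starts -9 cm/s; Δx = -9·1 + ½·8·1² = -5 cm; v ends -1 cm/s.
x(8) = -10 + Σ Δx = 70.5 cm.

70.5 cm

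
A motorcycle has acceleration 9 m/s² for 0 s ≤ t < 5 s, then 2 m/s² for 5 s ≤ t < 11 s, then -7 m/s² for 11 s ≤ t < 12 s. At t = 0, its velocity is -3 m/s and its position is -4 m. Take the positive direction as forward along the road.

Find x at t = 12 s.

432 m

On each constant-a segment, Δv = aΔt and Δx = v₀Δt + ½aΔt²; chain segment to segment.
0–5 s: v starts -3 m/s; Δx = -3·5 + ½·9·5² = 97.5 m; v ends 42 m/s.
5–11 s: v starts 42 m/s; Δx = 42·6 + ½·2·6² = 288 m; v ends 54 m/s.
11–12 s: v starts 54 m/s; Δx = 54·1 + ½·-7·1² = 50.5 m; v ends 47 m/s.
x(12) = -4 + Σ Δx = 432 m.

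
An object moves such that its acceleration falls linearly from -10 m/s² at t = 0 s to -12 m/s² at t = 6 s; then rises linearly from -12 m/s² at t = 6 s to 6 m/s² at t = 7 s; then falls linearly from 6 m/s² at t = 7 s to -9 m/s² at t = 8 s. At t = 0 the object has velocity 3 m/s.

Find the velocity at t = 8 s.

-67.5 m/s

Δv equals the area under the a-t graph; then v = v₀ + Δv.
0–6 s: ½(-10 + -12)(6) = -66 m/s
6–7 s: ½(-12 + 6)(1) = -3 m/s
7–8 s: ½(6 + -9)(1) = -1.5 m/s
Δv = -70.5 m/s, so v(8) = 3 + (-70.5) = -67.5 m/s.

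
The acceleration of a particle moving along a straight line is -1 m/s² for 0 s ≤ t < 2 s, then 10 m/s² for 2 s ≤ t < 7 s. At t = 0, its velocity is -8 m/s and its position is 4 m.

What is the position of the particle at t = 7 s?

61 m

On each constant-a segment, Δv = aΔt and Δx = v₀Δt + ½aΔt²; chain segment to segment.
0–2 s: v starts -8 m/s; Δx = -8·2 + ½·-1·2² = -18 m; v ends -10 m/s.
2–7 s: v starts -10 m/s; Δx = -10·5 + ½·10·5² = 75 m; v ends 40 m/s.
x(7) = 4 + Σ Δx = 61 m.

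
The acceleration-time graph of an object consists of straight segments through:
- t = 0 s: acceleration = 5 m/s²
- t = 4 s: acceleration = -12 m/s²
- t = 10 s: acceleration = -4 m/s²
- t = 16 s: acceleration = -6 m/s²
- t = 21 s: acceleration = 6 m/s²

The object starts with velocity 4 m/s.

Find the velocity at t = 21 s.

-88 m/s

Δv equals the area under the a-t graph; then v = v₀ + Δv.
0–4 s: ½(5 + -12)(4) = -14 m/s
4–10 s: ½(-12 + -4)(6) = -48 m/s
10–16 s: ½(-4 + -6)(6) = -30 m/s
16–21 s: ½(-6 + 6)(5) = 0 m/s
Δv = -92 m/s, so v(21) = 4 + (-92) = -88 m/s.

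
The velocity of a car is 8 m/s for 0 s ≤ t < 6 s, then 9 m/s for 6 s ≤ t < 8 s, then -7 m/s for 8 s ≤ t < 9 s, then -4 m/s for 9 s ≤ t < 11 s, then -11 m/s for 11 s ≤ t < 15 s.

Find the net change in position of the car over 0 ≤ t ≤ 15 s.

7 m

Displacement is the signed area under the v-t curve.
0–6 s: 8 × 6 = 48 m
6–8 s: 9 × 2 = 18 m
8–9 s: -7 × 1 = -7 m
9–11 s: -4 × 2 = -8 m
11–15 s: -11 × 4 = -44 m
Net displacement = 7 m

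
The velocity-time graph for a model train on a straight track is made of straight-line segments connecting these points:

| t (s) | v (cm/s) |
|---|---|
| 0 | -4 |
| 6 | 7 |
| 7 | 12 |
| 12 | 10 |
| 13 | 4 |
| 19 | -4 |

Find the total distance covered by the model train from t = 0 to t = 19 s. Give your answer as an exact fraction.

2227/22 cm

Distance (not displacement) is the total path length: add the absolute areas under v-t.
0–6 s: v = 0 at t = 24/11 s; triangle areas 48/11 + 147/11 = 195/11 cm
6–7 s: |½(7 + 12)(1)| = 9.5 cm
7–12 s: |½(12 + 10)(5)| = 55 cm
12–13 s: |½(10 + 4)(1)| = 7 cm
13–19 s: v = 0 at t = 16 s; triangle areas 6 + 6 = 12 cm
Total distance = 2227/22 cm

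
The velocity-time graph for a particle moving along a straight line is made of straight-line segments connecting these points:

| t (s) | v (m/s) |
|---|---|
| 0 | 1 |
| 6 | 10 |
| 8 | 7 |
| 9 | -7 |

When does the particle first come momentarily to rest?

v changes sign on 8–9 s (from 7 to -7); the graph is linear there, so v = 0 at t = 8 + (-7)·(9 − 8)/(-7 − 7) = 8.5 s.

t = 8.5 s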